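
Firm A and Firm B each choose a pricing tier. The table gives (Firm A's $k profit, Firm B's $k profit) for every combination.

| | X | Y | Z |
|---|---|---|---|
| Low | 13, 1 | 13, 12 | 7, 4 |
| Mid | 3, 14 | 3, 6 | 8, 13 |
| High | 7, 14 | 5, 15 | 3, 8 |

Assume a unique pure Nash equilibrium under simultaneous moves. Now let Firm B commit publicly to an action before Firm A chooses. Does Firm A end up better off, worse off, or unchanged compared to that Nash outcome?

worse off

Backward induction with Firm B moving first.
- X: Firm A compares 13, 3, 7 and picks Low; Firm B would get 1.
- Y: Firm A compares 13, 3, 5 and picks Low; Firm B would get 12.
- Z: Firm A compares 7, 8, 3 and picks Mid; Firm B would get 13.
Firm B's induced payoffs are 1, 12, 13, so Firm B commits to Z. Subgame-perfect outcome: (Mid, Z) with payoffs (8, 13).
Under simultaneous play:
Firm A's best replies: X→Low; Y→Low; Z→Mid.
Firm B's best replies: Low→Y; Mid→X; High→Y.
The unique mutual best reply is (Low, Y), giving (13, 12).
Firm A earns 8 sequentially versus 13 at the Nash outcome: worse off.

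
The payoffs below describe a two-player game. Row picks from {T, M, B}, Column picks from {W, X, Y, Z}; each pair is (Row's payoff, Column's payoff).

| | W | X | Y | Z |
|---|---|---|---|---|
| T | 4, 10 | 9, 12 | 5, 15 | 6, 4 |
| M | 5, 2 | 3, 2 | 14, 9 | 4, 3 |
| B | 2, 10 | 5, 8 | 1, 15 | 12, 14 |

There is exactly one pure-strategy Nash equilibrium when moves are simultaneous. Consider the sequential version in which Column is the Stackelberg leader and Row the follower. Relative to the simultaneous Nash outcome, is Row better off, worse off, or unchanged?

worse off

Solve by backward induction (Column leads).
- W → Row plays M (best of 4, 5, 2); Column gets 2.
- X → Row plays T (best of 9, 3, 5); Column gets 12.
- Y → Row plays M (best of 5, 14, 1); Column gets 9.
- Z → Row plays B (best of 6, 4, 12); Column gets 14.
Among 2, 12, 9, 14, the best is 14 at Z. Subgame-perfect outcome: (B, Z) with payoffs (12, 14).
For the simultaneous game, intersect best replies.
Row's best replies: W→M; X→T; Y→M; Z→B.
Column's best replies: T→Y; M→Y; B→Y.
Only (M, Y) has each player best-responding; Nash payoffs (14, 9).
Row earns 12 sequentially versus 14 at the Nash outcome: worse off.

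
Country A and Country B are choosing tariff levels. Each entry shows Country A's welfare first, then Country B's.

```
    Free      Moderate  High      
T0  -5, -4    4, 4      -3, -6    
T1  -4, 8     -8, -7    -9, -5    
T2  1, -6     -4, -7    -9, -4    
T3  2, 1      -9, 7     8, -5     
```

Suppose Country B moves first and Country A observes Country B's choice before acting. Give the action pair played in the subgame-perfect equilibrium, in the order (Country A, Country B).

(T0, Moderate)

Country A best-responds to each possible Country B move:
- Free: Country A compares -5, -4, 1, 2 and picks T3; Country B would get 1.
- Moderate: Country A compares 4, -8, -4, -9 and picks T0; Country B would get 4.
- High: Country A compares -3, -9, -9, 8 and picks T3; Country B would get -5.
Maximizing over 1, 4, -5, Country B chooses Moderate. Subgame-perfect outcome: (T0, Moderate) with payoffs (4, 4).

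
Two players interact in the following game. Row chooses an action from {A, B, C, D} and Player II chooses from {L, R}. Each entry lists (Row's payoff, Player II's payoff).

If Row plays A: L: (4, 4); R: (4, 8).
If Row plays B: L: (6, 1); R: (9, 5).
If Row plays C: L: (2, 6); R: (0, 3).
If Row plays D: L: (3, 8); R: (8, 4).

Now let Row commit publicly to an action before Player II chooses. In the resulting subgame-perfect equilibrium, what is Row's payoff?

9

Player II best-responds to each possible Row move:
- A: BR = R, leader payoff 4.
- B: BR = R, leader payoff 9.
- C: BR = L, leader payoff 2.
- D: BR = L, leader payoff 3.
Maximizing over 4, 9, 2, 3, Row chooses B. Subgame-perfect outcome: (B, R) with payoffs (9, 5).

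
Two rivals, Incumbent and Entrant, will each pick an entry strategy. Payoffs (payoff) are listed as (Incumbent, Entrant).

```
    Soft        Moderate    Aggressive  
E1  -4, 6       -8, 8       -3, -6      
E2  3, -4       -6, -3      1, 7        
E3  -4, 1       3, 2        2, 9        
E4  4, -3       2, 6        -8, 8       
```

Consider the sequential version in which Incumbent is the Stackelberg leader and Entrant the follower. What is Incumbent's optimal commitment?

E3

Work backward from Entrant's decision.
- E1: BR = Moderate, leader payoff -8.
- E2: BR = Aggressive, leader payoff 1.
- E3: BR = Aggressive, leader payoff 2.
- E4: BR = Aggressive, leader payoff -8.
Maximizing over -8, 1, 2, -8, Incumbent chooses E3. Subgame-perfect outcome: (E3, Aggressive) with payoffs (2, 9).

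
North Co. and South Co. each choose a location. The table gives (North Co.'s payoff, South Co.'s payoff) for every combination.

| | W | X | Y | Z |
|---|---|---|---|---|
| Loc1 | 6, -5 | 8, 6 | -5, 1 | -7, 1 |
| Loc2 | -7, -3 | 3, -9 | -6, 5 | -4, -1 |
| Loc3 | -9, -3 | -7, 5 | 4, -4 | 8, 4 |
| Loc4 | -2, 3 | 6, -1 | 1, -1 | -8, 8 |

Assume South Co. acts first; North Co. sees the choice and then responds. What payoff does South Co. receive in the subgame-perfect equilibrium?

6

Solve by backward induction (South Co. leads).
- W: North Co. compares 6, -7, -9, -2 and picks Loc1; South Co. would get -5.
- X: North Co. compares 8, 3, -7, 6 and picks Loc1; South Co. would get 6.
- Y: North Co. compares -5, -6, 4, 1 and picks Loc3; South Co. would get -4.
- Z: North Co. compares -7, -4, 8, -8 and picks Loc3; South Co. would get 4.
Maximizing over -5, 6, -4, 4, South Co. chooses X. Subgame-perfect outcome: (Loc1, X) with payoffs (8, 6).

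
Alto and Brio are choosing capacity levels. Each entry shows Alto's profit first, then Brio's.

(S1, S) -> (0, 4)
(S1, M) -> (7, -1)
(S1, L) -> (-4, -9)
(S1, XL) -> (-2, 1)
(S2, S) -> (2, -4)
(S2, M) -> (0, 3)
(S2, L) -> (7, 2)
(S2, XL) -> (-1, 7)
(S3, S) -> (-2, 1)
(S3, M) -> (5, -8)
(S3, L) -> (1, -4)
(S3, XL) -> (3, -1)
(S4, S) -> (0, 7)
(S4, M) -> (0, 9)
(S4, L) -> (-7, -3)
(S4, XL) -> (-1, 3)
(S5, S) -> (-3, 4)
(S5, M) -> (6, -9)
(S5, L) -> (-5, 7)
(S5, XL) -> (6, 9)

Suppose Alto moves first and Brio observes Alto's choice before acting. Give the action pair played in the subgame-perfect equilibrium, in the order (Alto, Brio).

(S5, XL)

Backward induction with Alto moving first.
- S1: Brio compares 4, -1, -9, 1 and picks S; Alto would get 0.
- S2: Brio compares -4, 3, 2, 7 and picks XL; Alto would get -1.
- S3: Brio compares 1, -8, -4, -1 and picks S; Alto would get -2.
- S4: Brio compares 7, 9, -3, 3 and picks M; Alto would get 0.
- S5: Brio compares 4, -9, 7, 9 and picks XL; Alto would get 6.
Maximizing over 0, -1, -2, 0, 6, Alto chooses S5. Subgame-perfect outcome: (S5, XL) with payoffs (6, 9).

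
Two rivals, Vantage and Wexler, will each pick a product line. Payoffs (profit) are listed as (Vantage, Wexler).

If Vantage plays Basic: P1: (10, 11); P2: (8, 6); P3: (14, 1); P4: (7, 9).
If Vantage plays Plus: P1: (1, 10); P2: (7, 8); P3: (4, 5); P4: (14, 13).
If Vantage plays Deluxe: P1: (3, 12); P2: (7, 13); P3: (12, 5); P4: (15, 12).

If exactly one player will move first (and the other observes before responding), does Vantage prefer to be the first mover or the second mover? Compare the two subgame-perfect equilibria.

If Vantage leads: Wexler's best replies are Basic→P1, Plus→P4, Deluxe→P2; Vantage's induced payoffs 10, 14, 7; outcome (Plus, P4), payoffs (14, 13).
If Wexler leads: Vantage's best replies are P1→Basic, P2→Basic, P3→Basic, P4→Deluxe; Wexler's induced payoffs 11, 6, 1, 12; outcome (Deluxe, P4), payoffs (15, 12).
Vantage gets 14 moving first and 15 moving second, so Vantage prefers to move second.

second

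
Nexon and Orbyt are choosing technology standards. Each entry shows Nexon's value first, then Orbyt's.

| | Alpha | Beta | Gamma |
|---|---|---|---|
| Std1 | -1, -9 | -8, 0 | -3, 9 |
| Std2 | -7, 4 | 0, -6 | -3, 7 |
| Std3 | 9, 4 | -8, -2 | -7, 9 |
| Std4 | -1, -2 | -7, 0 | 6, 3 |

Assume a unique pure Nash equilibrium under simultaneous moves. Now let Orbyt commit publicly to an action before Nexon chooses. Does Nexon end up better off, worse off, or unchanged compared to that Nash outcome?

better off

Nexon best-responds to each possible Orbyt move:
- Alpha: Nexon compares -1, -7, 9, -1 and picks Std3; Orbyt would get 4.
- Beta: Nexon compares -8, 0, -8, -7 and picks Std2; Orbyt would get -6.
- Gamma: Nexon compares -3, -3, -7, 6 and picks Std4; Orbyt would get 3.
Among 4, -6, 3, the best is 4 at Alpha. Subgame-perfect outcome: (Std3, Alpha) with payoffs (9, 4).
For the simultaneous game, intersect best replies.
Nexon's best replies: Alpha→Std3; Beta→Std2; Gamma→Std4.
Orbyt's best replies: Std1→Gamma; Std2→Gamma; Std3→Gamma; Std4→Gamma.
Only (Std4, Gamma) has each player best-responding; Nash payoffs (6, 3).
Nexon earns 9 sequentially versus 6 at the Nash outcome: better off.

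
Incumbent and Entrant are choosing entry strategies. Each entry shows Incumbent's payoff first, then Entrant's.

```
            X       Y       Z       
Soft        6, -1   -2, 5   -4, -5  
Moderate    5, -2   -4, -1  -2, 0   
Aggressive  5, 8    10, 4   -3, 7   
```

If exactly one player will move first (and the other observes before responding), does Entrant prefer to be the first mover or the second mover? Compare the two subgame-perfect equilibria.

second

If Incumbent leads: Entrant's best replies are Soft→Y, Moderate→Z, Aggressive→X; Incumbent's induced payoffs -2, -2, 5; outcome (Aggressive, X), payoffs (5, 8).
If Entrant leads: Incumbent's best replies are X→Soft, Y→Aggressive, Z→Moderate; Entrant's induced payoffs -1, 4, 0; outcome (Aggressive, Y), payoffs (10, 4).
Entrant gets 4 moving first and 8 moving second, so Entrant prefers to move second.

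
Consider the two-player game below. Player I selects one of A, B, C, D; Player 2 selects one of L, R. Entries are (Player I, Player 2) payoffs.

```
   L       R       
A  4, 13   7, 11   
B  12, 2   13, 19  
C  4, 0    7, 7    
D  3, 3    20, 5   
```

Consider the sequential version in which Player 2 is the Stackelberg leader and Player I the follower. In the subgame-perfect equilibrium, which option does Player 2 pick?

R

Solve by backward induction (Player 2 leads).
- L → Player I plays B (best of 4, 12, 4, 3); Player 2 gets 2.
- R → Player I plays D (best of 7, 13, 7, 20); Player 2 gets 5.
Maximizing over 2, 5, Player 2 chooses R. Subgame-perfect outcome: (D, R) with payoffs (20, 5).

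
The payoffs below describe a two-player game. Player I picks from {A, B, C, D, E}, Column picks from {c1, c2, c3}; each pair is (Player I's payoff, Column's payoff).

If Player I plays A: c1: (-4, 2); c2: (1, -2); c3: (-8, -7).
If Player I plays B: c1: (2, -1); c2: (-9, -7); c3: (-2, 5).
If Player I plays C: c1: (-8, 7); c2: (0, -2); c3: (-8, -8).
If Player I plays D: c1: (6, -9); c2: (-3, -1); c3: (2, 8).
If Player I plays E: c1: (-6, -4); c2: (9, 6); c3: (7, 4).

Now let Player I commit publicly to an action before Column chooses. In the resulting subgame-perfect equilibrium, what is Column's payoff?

6

Solve by backward induction (Player I leads).
- A: BR = c1, leader payoff -4.
- B: BR = c3, leader payoff -2.
- C: BR = c1, leader payoff -8.
- D: BR = c3, leader payoff 2.
- E: BR = c2, leader payoff 9.
Among -4, -2, -8, 2, 9, the best is 9 at E. Subgame-perfect outcome: (E, c2) with payoffs (9, 6).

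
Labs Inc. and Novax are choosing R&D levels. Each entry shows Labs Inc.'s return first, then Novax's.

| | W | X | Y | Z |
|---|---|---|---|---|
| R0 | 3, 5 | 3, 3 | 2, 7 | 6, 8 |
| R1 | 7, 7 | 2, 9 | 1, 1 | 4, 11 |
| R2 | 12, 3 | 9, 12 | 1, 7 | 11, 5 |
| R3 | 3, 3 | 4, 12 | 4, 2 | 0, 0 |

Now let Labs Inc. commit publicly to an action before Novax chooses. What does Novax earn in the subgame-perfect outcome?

12

Novax best-responds to each possible Labs Inc. move:
- R0: Novax compares 5, 3, 7, 8 and picks Z; Labs Inc. would get 6.
- R1: Novax compares 7, 9, 1, 11 and picks Z; Labs Inc. would get 4.
- R2: Novax compares 3, 12, 7, 5 and picks X; Labs Inc. would get 9.
- R3: Novax compares 3, 12, 2, 0 and picks X; Labs Inc. would get 4.
Maximizing over 6, 4, 9, 4, Labs Inc. chooses R2. Subgame-perfect outcome: (R2, X) with payoffs (9, 12).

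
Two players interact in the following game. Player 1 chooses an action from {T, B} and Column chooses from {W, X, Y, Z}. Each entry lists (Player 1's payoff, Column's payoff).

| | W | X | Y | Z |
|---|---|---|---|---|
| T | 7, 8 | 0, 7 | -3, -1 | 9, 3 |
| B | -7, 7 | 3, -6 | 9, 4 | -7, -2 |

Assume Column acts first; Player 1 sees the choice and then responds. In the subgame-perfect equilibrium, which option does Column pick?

Solve by backward induction (Column leads).
- W → Player 1 plays T (best of 7, -7); Column gets 8.
- X → Player 1 plays B (best of 0, 3); Column gets -6.
- Y → Player 1 plays B (best of -3, 9); Column gets 4.
- Z → Player 1 plays T (best of 9, -7); Column gets 3.
Column's induced payoffs are 8, -6, 4, 3, so Column commits to W. Subgame-perfect outcome: (T, W) with payoffs (7, 8).

W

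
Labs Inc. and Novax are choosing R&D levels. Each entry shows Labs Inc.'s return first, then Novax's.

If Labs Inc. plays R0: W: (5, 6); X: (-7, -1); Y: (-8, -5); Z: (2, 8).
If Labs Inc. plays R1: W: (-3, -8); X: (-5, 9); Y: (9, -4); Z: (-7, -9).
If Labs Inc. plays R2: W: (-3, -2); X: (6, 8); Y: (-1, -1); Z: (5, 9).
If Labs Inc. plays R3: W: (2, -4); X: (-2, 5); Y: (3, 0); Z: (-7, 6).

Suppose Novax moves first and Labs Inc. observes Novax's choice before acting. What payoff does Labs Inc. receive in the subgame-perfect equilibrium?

Backward induction with Novax moving first.
- W → Labs Inc. plays R0 (best of 5, -3, -3, 2); Novax gets 6.
- X → Labs Inc. plays R2 (best of -7, -5, 6, -2); Novax gets 8.
- Y → Labs Inc. plays R1 (best of -8, 9, -1, 3); Novax gets -4.
- Z → Labs Inc. plays R2 (best of 2, -7, 5, -7); Novax gets 9.
Maximizing over 6, 8, -4, 9, Novax chooses Z. Subgame-perfect outcome: (R2, Z) with payoffs (5, 9).

5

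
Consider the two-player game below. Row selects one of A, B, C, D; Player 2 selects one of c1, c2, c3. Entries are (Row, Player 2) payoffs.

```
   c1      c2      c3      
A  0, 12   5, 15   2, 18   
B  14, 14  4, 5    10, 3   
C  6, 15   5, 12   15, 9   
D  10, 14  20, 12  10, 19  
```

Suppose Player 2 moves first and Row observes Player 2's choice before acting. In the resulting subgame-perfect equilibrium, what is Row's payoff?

14

Backward induction with Player 2 moving first.
- c1: Row compares 0, 14, 6, 10 and picks B; Player 2 would get 14.
- c2: Row compares 5, 4, 5, 20 and picks D; Player 2 would get 12.
- c3: Row compares 2, 10, 15, 10 and picks C; Player 2 would get 9.
Among 14, 12, 9, the best is 14 at c1. Subgame-perfect outcome: (B, c1) with payoffs (14, 14).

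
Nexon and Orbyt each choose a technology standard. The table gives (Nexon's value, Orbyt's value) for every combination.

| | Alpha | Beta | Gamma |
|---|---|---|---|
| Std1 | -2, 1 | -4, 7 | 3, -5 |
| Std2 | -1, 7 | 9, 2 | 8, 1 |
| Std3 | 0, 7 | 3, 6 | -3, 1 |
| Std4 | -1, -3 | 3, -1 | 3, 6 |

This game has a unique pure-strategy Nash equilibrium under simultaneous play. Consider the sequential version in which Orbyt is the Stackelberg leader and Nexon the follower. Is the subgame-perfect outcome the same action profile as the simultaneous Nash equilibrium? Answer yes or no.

yes

Backward induction with Orbyt moving first.
- Alpha → Nexon plays Std3 (best of -2, -1, 0, -1); Orbyt gets 7.
- Beta → Nexon plays Std2 (best of -4, 9, 3, 3); Orbyt gets 2.
- Gamma → Nexon plays Std2 (best of 3, 8, -3, 3); Orbyt gets 1.
Orbyt's induced payoffs are 7, 2, 1, so Orbyt commits to Alpha. Subgame-perfect outcome: (Std3, Alpha) with payoffs (0, 7).
Now find the simultaneous Nash equilibrium.
Nexon's best replies: Alpha→Std3; Beta→Std2; Gamma→Std2.
Orbyt's best replies: Std1→Beta; Std2→Alpha; Std3→Alpha; Std4→Gamma.
The unique mutual best reply is (Std3, Alpha), giving (0, 7).
Sequential outcome (Std3, Alpha) coincides with the Nash profile (Std3, Alpha).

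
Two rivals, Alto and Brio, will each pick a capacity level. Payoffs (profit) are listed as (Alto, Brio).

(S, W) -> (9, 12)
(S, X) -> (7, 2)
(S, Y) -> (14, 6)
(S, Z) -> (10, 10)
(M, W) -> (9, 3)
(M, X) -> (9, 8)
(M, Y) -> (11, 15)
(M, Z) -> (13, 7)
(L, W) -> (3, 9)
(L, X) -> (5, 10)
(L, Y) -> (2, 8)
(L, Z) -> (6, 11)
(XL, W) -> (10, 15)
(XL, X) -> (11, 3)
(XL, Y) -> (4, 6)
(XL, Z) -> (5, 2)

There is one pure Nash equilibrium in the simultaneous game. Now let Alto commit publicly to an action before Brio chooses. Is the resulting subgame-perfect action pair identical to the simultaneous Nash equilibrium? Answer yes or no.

no

Work backward from Brio's decision.
- S → Brio plays W (best of 12, 2, 6, 10); Alto gets 9.
- M → Brio plays Y (best of 3, 8, 15, 7); Alto gets 11.
- L → Brio plays Z (best of 9, 10, 8, 11); Alto gets 6.
- XL → Brio plays W (best of 15, 3, 6, 2); Alto gets 10.
Among 9, 11, 6, 10, the best is 11 at M. Subgame-perfect outcome: (M, Y) with payoffs (11, 15).
Under simultaneous play:
Alto's best replies: W→XL; X→XL; Y→S; Z→M.
Brio's best replies: S→W; M→Y; L→Z; XL→W.
The unique mutual best reply is (XL, W), giving (10, 15).
Sequential outcome (M, Y) differs from the Nash profile (XL, W).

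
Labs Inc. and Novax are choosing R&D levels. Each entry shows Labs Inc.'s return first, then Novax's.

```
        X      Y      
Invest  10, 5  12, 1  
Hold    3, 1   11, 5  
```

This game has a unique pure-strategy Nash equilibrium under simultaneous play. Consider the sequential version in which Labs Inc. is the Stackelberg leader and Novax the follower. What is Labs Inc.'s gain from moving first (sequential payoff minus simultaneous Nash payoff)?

1

Novax best-responds to each possible Labs Inc. move:
- Invest: Novax compares 5, 1 and picks X; Labs Inc. would get 10.
- Hold: Novax compares 1, 5 and picks Y; Labs Inc. would get 11.
Maximizing over 10, 11, Labs Inc. chooses Hold. Subgame-perfect outcome: (Hold, Y) with payoffs (11, 5).
Under simultaneous play:
Labs Inc.'s best replies: X→Invest; Y→Invest.
Novax's best replies: Invest→X; Hold→Y.
Only (Invest, X) has each player best-responding; Nash payoffs (10, 5).
Labs Inc.'s commitment gain: 11 − 10 = 1.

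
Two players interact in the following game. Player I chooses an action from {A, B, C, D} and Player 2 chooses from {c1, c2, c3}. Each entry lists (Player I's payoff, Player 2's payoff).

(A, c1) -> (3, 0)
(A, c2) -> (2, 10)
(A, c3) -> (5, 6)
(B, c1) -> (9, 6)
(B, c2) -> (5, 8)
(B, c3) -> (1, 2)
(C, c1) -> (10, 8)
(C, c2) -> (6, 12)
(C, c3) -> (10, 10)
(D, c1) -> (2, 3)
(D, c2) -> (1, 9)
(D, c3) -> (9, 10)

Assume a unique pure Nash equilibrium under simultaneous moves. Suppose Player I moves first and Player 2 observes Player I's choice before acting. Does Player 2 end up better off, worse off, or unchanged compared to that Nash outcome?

worse off

Work backward from Player 2's decision.
- A: BR = c2, leader payoff 2.
- B: BR = c2, leader payoff 5.
- C: BR = c2, leader payoff 6.
- D: BR = c3, leader payoff 9.
Player I's induced payoffs are 2, 5, 6, 9, so Player I commits to D. Subgame-perfect outcome: (D, c3) with payoffs (9, 10).
For the simultaneous game, intersect best replies.
Player I's best replies: c1→C; c2→C; c3→C.
Player 2's best replies: A→c2; B→c2; C→c2; D→c3.
Only (C, c2) has each player best-responding; Nash payoffs (6, 12).
Player 2 earns 10 sequentially versus 12 at the Nash outcome: worse off.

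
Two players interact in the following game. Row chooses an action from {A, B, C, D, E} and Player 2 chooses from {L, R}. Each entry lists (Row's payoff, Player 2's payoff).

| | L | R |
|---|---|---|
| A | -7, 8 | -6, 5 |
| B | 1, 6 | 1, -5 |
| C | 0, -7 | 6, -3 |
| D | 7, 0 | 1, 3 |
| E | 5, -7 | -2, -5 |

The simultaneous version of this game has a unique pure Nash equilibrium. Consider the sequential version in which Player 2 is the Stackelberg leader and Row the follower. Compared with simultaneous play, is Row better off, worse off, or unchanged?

Backward induction with Player 2 moving first.
- L → Row plays D (best of -7, 1, 0, 7, 5); Player 2 gets 0.
- R → Row plays C (best of -6, 1, 6, 1, -2); Player 2 gets -3.
Player 2's induced payoffs are 0, -3, so Player 2 commits to L. Subgame-perfect outcome: (D, L) with payoffs (7, 0).
Under simultaneous play:
Row's best replies: L→D; R→C.
Player 2's best replies: A→L; B→L; C→R; D→R; E→R.
Only (C, R) has each player best-responding; Nash payoffs (6, -3).
Row earns 7 sequentially versus 6 at the Nash outcome: better off.

better off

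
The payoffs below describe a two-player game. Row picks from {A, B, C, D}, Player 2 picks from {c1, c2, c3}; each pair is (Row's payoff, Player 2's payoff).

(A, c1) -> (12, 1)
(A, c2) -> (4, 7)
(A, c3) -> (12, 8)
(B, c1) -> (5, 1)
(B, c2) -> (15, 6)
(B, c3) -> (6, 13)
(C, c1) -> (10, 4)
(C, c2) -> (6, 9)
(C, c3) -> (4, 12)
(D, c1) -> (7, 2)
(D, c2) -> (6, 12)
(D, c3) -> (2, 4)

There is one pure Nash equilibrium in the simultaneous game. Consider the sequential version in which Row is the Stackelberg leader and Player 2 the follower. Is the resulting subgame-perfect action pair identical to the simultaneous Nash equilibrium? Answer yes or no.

yes

Backward induction with Row moving first.
- A → Player 2 plays c3 (best of 1, 7, 8); Row gets 12.
- B → Player 2 plays c3 (best of 1, 6, 13); Row gets 6.
- C → Player 2 plays c3 (best of 4, 9, 12); Row gets 4.
- D → Player 2 plays c2 (best of 2, 12, 4); Row gets 6.
Row's induced payoffs are 12, 6, 4, 6, so Row commits to A. Subgame-perfect outcome: (A, c3) with payoffs (12, 8).
Now find the simultaneous Nash equilibrium.
Row's best replies: c1→A; c2→B; c3→A.
Player 2's best replies: A→c3; B→c3; C→c3; D→c2.
Only (A, c3) has each player best-responding; Nash payoffs (12, 8).
Sequential outcome (A, c3) coincides with the Nash profile (A, c3).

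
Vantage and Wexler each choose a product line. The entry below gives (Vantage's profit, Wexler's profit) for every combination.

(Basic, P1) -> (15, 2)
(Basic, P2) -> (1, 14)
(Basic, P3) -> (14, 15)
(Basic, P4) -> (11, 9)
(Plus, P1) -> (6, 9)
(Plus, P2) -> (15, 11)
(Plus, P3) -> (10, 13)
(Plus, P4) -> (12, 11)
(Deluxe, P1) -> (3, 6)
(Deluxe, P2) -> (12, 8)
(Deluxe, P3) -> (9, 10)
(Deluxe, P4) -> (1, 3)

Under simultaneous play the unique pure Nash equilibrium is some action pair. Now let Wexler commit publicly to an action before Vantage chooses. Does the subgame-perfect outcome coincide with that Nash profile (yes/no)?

Work backward from Vantage's decision.
- P1: Vantage compares 15, 6, 3 and picks Basic; Wexler would get 2.
- P2: Vantage compares 1, 15, 12 and picks Plus; Wexler would get 11.
- P3: Vantage compares 14, 10, 9 and picks Basic; Wexler would get 15.
- P4: Vantage compares 11, 12, 1 and picks Plus; Wexler would get 11.
Maximizing over 2, 11, 15, 11, Wexler chooses P3. Subgame-perfect outcome: (Basic, P3) with payoffs (14, 15).
Now find the simultaneous Nash equilibrium.
Vantage's best replies: P1→Basic; P2→Plus; P3→Basic; P4→Plus.
Wexler's best replies: Basic→P3; Plus→P3; Deluxe→P3.
Only (Basic, P3) has each player best-responding; Nash payoffs (14, 15).
Sequential outcome (Basic, P3) coincides with the Nash profile (Basic, P3).

yes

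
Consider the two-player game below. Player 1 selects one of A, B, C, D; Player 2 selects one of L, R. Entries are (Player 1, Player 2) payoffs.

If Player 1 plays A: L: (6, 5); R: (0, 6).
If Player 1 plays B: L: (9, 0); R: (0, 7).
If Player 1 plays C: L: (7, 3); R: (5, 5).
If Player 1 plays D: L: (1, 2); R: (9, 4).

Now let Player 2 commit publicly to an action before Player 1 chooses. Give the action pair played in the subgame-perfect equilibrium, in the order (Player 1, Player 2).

Player 1 best-responds to each possible Player 2 move:
- L → Player 1 plays B (best of 6, 9, 7, 1); Player 2 gets 0.
- R → Player 1 plays D (best of 0, 0, 5, 9); Player 2 gets 4.
Maximizing over 0, 4, Player 2 chooses R. Subgame-perfect outcome: (D, R) with payoffs (9, 4).

(D, R)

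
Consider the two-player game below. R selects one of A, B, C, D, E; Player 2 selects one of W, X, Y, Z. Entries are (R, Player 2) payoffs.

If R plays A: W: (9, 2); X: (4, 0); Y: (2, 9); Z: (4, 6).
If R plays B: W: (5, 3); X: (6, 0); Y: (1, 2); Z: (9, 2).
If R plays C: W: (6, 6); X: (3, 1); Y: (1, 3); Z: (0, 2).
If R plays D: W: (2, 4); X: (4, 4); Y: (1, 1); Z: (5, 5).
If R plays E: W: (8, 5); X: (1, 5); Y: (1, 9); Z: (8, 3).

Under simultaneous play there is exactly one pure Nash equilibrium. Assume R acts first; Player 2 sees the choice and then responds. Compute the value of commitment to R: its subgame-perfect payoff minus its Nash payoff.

4

Work backward from Player 2's decision.
- A: Player 2 compares 2, 0, 9, 6 and picks Y; R would get 2.
- B: Player 2 compares 3, 0, 2, 2 and picks W; R would get 5.
- C: Player 2 compares 6, 1, 3, 2 and picks W; R would get 6.
- D: Player 2 compares 4, 4, 1, 5 and picks Z; R would get 5.
- E: Player 2 compares 5, 5, 9, 3 and picks Y; R would get 1.
Maximizing over 2, 5, 6, 5, 1, R chooses C. Subgame-perfect outcome: (C, W) with payoffs (6, 6).
Under simultaneous play:
R's best replies: W→A; X→B; Y→A; Z→B.
Player 2's best replies: A→Y; B→W; C→W; D→Z; E→Y.
Only (A, Y) has each player best-responding; Nash payoffs (2, 9).
R's commitment gain: 6 − 2 = 4.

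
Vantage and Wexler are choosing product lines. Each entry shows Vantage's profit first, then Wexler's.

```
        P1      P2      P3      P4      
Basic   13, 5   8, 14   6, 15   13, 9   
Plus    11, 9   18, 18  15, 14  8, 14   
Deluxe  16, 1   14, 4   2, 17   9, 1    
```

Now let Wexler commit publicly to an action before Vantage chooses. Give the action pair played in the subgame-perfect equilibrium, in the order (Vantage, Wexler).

(Plus, P2)

Work backward from Vantage's decision.
- P1: BR = Deluxe, leader payoff 1.
- P2: BR = Plus, leader payoff 18.
- P3: BR = Plus, leader payoff 14.
- P4: BR = Basic, leader payoff 9.
Among 1, 18, 14, 9, the best is 18 at P2. Subgame-perfect outcome: (Plus, P2) with payoffs (18, 18).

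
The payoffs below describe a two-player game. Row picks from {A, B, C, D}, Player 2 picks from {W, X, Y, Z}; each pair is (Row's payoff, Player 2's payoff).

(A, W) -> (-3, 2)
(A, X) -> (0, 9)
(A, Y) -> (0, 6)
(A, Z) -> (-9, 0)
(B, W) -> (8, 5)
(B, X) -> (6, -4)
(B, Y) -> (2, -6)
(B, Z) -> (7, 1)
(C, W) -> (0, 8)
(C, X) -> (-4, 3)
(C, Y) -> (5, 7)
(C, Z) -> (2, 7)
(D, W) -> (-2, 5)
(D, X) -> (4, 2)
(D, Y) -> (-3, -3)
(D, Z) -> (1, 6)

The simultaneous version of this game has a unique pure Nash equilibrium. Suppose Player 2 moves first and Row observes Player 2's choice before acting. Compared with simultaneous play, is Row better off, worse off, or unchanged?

Work backward from Row's decision.
- W: Row compares -3, 8, 0, -2 and picks B; Player 2 would get 5.
- X: Row compares 0, 6, -4, 4 and picks B; Player 2 would get -4.
- Y: Row compares 0, 2, 5, -3 and picks C; Player 2 would get 7.
- Z: Row compares -9, 7, 2, 1 and picks B; Player 2 would get 1.
Player 2's induced payoffs are 5, -4, 7, 1, so Player 2 commits to Y. Subgame-perfect outcome: (C, Y) with payoffs (5, 7).
For the simultaneous game, intersect best replies.
Row's best replies: W→B; X→B; Y→C; Z→B.
Player 2's best replies: A→X; B→W; C→W; D→Z.
Only (B, W) has each player best-responding; Nash payoffs (8, 5).
Row earns 5 sequentially versus 8 at the Nash outcome: worse off.

worse off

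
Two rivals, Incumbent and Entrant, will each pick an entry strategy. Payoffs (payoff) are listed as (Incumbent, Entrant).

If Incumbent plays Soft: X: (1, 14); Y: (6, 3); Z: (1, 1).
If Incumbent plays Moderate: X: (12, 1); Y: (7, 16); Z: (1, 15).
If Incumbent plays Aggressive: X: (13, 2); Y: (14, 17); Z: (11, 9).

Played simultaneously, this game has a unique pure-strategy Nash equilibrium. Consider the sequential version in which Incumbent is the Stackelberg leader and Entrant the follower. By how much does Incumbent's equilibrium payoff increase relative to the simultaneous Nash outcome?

Solve by backward induction (Incumbent leads).
- Soft: BR = X, leader payoff 1.
- Moderate: BR = Y, leader payoff 7.
- Aggressive: BR = Y, leader payoff 14.
Maximizing over 1, 7, 14, Incumbent chooses Aggressive. Subgame-perfect outcome: (Aggressive, Y) with payoffs (14, 17).
For the simultaneous game, intersect best replies.
Incumbent's best replies: X→Aggressive; Y→Aggressive; Z→Aggressive.
Entrant's best replies: Soft→X; Moderate→Y; Aggressive→Y.
The unique mutual best reply is (Aggressive, Y), giving (14, 17).
Incumbent's commitment gain: 14 − 14 = 0.

0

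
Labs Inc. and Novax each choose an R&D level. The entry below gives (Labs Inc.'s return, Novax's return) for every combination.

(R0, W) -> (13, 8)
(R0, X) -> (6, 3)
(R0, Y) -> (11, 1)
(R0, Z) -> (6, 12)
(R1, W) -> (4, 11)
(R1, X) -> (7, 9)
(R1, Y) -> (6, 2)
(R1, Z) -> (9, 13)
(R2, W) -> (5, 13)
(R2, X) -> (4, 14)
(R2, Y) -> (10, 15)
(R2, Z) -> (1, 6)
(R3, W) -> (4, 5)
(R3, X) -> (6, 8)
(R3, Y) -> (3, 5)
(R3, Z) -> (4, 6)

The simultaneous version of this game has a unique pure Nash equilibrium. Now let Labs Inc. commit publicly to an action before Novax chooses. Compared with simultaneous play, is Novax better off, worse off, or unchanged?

better off

Solve by backward induction (Labs Inc. leads).
- R0 → Novax plays Z (best of 8, 3, 1, 12); Labs Inc. gets 6.
- R1 → Novax plays Z (best of 11, 9, 2, 13); Labs Inc. gets 9.
- R2 → Novax plays Y (best of 13, 14, 15, 6); Labs Inc. gets 10.
- R3 → Novax plays X (best of 5, 8, 5, 6); Labs Inc. gets 6.
Among 6, 9, 10, 6, the best is 10 at R2. Subgame-perfect outcome: (R2, Y) with payoffs (10, 15).
Now find the simultaneous Nash equilibrium.
Labs Inc.'s best replies: W→R0; X→R1; Y→R0; Z→R1.
Novax's best replies: R0→Z; R1→Z; R2→Y; R3→X.
Only (R1, Z) has each player best-responding; Nash payoffs (9, 13).
Novax earns 15 sequentially versus 13 at the Nash outcome: better off.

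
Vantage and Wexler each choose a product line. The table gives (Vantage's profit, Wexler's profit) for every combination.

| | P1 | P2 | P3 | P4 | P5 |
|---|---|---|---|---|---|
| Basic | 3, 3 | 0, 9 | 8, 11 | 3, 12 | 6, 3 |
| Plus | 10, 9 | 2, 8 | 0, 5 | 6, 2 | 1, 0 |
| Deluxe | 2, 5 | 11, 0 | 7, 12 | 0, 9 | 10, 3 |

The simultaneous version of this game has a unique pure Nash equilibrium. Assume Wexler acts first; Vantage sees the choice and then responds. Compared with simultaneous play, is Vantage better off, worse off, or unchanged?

worse off

Solve by backward induction (Wexler leads).
- P1 → Vantage plays Plus (best of 3, 10, 2); Wexler gets 9.
- P2 → Vantage plays Deluxe (best of 0, 2, 11); Wexler gets 0.
- P3 → Vantage plays Basic (best of 8, 0, 7); Wexler gets 11.
- P4 → Vantage plays Plus (best of 3, 6, 0); Wexler gets 2.
- P5 → Vantage plays Deluxe (best of 6, 1, 10); Wexler gets 3.
Wexler's induced payoffs are 9, 0, 11, 2, 3, so Wexler commits to P3. Subgame-perfect outcome: (Basic, P3) with payoffs (8, 11).
Now find the simultaneous Nash equilibrium.
Vantage's best replies: P1→Plus; P2→Deluxe; P3→Basic; P4→Plus; P5→Deluxe.
Wexler's best replies: Basic→P4; Plus→P1; Deluxe→P3.
Only (Plus, P1) has each player best-responding; Nash payoffs (10, 9).
Vantage earns 8 sequentially versus 10 at the Nash outcome: worse off.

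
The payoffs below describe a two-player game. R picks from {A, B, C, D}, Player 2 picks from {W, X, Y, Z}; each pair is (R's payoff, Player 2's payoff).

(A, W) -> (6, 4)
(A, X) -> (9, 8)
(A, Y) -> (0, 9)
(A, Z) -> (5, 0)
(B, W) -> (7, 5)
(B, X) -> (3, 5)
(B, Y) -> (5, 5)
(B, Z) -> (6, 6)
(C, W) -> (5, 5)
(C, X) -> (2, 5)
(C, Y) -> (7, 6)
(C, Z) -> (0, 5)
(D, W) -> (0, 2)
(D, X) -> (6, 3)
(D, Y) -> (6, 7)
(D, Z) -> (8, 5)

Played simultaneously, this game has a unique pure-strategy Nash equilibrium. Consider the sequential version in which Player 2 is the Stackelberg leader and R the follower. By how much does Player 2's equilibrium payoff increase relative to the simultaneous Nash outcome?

Solve by backward induction (Player 2 leads).
- W: R compares 6, 7, 5, 0 and picks B; Player 2 would get 5.
- X: R compares 9, 3, 2, 6 and picks A; Player 2 would get 8.
- Y: R compares 0, 5, 7, 6 and picks C; Player 2 would get 6.
- Z: R compares 5, 6, 0, 8 and picks D; Player 2 would get 5.
Maximizing over 5, 8, 6, 5, Player 2 chooses X. Subgame-perfect outcome: (A, X) with payoffs (9, 8).
Under simultaneous play:
R's best replies: W→B; X→A; Y→C; Z→D.
Player 2's best replies: A→Y; B→Z; C→Y; D→Y.
The unique mutual best reply is (C, Y), giving (7, 6).
Player 2's commitment gain: 8 − 6 = 2.

2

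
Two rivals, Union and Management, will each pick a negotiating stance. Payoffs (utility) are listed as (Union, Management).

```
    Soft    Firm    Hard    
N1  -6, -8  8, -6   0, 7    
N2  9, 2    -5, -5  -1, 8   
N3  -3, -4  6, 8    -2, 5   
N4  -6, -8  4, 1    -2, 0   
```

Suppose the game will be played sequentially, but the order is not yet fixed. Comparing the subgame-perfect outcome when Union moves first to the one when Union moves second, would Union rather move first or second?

If Union leads: Management's best replies are N1→Hard, N2→Hard, N3→Firm, N4→Firm; Union's induced payoffs 0, -1, 6, 4; outcome (N3, Firm), payoffs (6, 8).
If Management leads: Union's best replies are Soft→N2, Firm→N1, Hard→N1; Management's induced payoffs 2, -6, 7; outcome (N1, Hard), payoffs (0, 7).
Union gets 6 moving first and 0 moving second, so Union prefers to move first.

first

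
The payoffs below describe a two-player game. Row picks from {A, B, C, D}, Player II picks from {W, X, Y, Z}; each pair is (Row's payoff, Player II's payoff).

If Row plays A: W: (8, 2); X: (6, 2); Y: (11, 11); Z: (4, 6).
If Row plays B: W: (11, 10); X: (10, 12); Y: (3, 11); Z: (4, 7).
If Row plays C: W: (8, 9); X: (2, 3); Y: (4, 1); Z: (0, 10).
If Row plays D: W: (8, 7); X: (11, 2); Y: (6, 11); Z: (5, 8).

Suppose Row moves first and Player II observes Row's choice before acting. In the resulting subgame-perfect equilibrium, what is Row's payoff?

11

Solve by backward induction (Row leads).
- A: Player II compares 2, 2, 11, 6 and picks Y; Row would get 11.
- B: Player II compares 10, 12, 11, 7 and picks X; Row would get 10.
- C: Player II compares 9, 3, 1, 10 and picks Z; Row would get 0.
- D: Player II compares 7, 2, 11, 8 and picks Y; Row would get 6.
Among 11, 10, 0, 6, the best is 11 at A. Subgame-perfect outcome: (A, Y) with payoffs (11, 11).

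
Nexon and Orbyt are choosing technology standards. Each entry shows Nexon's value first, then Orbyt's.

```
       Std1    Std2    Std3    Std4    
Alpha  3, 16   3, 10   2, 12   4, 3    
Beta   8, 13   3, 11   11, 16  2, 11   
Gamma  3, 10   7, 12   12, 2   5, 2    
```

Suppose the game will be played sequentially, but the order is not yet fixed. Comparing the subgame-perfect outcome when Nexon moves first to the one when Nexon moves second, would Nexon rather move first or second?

If Nexon leads: Orbyt's best replies are Alpha→Std1, Beta→Std3, Gamma→Std2; Nexon's induced payoffs 3, 11, 7; outcome (Beta, Std3), payoffs (11, 16).
If Orbyt leads: Nexon's best replies are Std1→Beta, Std2→Gamma, Std3→Gamma, Std4→Gamma; Orbyt's induced payoffs 13, 12, 2, 2; outcome (Beta, Std1), payoffs (8, 13).
Nexon gets 11 moving first and 8 moving second, so Nexon prefers to move first.

first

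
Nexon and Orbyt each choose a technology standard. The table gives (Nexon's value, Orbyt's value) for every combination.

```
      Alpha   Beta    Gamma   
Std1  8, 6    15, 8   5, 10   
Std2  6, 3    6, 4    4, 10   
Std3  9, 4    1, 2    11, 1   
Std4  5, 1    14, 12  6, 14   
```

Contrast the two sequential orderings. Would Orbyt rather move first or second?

If Nexon leads: Orbyt's best replies are Std1→Gamma, Std2→Gamma, Std3→Alpha, Std4→Gamma; Nexon's induced payoffs 5, 4, 9, 6; outcome (Std3, Alpha), payoffs (9, 4).
If Orbyt leads: Nexon's best replies are Alpha→Std3, Beta→Std1, Gamma→Std3; Orbyt's induced payoffs 4, 8, 1; outcome (Std1, Beta), payoffs (15, 8).
Orbyt gets 8 moving first and 4 moving second, so Orbyt prefers to move first.

first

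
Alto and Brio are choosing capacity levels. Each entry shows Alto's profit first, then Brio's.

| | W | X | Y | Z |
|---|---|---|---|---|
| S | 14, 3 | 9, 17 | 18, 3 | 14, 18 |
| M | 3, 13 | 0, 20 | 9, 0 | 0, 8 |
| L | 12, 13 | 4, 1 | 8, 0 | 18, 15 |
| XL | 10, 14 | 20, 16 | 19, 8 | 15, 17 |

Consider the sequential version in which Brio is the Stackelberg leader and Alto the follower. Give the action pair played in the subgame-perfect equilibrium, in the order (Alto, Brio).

(XL, X)

Backward induction with Brio moving first.
- W: Alto compares 14, 3, 12, 10 and picks S; Brio would get 3.
- X: Alto compares 9, 0, 4, 20 and picks XL; Brio would get 16.
- Y: Alto compares 18, 9, 8, 19 and picks XL; Brio would get 8.
- Z: Alto compares 14, 0, 18, 15 and picks L; Brio would get 15.
Among 3, 16, 8, 15, the best is 16 at X. Subgame-perfect outcome: (XL, X) with payoffs (20, 16).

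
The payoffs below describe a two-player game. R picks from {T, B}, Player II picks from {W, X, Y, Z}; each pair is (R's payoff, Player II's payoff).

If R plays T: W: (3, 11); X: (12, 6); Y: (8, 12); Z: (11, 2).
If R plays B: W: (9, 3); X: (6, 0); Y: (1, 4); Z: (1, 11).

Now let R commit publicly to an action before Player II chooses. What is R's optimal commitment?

T

Backward induction with R moving first.
- T: Player II compares 11, 6, 12, 2 and picks Y; R would get 8.
- B: Player II compares 3, 0, 4, 11 and picks Z; R would get 1.
Maximizing over 8, 1, R chooses T. Subgame-perfect outcome: (T, Y) with payoffs (8, 12).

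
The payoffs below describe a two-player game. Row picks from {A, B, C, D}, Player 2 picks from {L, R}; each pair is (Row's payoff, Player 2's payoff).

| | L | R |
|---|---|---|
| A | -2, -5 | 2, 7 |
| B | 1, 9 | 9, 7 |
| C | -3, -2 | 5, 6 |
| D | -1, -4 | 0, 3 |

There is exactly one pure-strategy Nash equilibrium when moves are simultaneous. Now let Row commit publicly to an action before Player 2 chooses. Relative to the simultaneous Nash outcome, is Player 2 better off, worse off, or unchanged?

Backward induction with Row moving first.
- A: Player 2 compares -5, 7 and picks R; Row would get 2.
- B: Player 2 compares 9, 7 and picks L; Row would get 1.
- C: Player 2 compares -2, 6 and picks R; Row would get 5.
- D: Player 2 compares -4, 3 and picks R; Row would get 0.
Row's induced payoffs are 2, 1, 5, 0, so Row commits to C. Subgame-perfect outcome: (C, R) with payoffs (5, 6).
Under simultaneous play:
Row's best replies: L→B; R→B.
Player 2's best replies: A→R; B→L; C→R; D→R.
The unique mutual best reply is (B, L), giving (1, 9).
Player 2 earns 6 sequentially versus 9 at the Nash outcome: worse off.

worse off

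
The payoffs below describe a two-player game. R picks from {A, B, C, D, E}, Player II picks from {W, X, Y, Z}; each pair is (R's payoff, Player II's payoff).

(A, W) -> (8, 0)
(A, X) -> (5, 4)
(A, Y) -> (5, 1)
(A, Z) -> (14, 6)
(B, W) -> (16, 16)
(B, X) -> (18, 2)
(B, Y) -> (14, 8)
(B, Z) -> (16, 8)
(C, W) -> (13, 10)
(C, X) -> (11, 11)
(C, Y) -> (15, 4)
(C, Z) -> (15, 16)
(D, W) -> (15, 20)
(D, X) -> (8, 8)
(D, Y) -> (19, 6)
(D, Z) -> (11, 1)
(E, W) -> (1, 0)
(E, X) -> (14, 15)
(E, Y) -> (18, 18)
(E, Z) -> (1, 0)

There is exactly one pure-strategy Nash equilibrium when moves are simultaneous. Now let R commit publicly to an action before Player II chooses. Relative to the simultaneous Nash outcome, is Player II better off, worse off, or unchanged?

Solve by backward induction (R leads).
- A → Player II plays Z (best of 0, 4, 1, 6); R gets 14.
- B → Player II plays W (best of 16, 2, 8, 8); R gets 16.
- C → Player II plays Z (best of 10, 11, 4, 16); R gets 15.
- D → Player II plays W (best of 20, 8, 6, 1); R gets 15.
- E → Player II plays Y (best of 0, 15, 18, 0); R gets 18.
Among 14, 16, 15, 15, 18, the best is 18 at E. Subgame-perfect outcome: (E, Y) with payoffs (18, 18).
For the simultaneous game, intersect best replies.
R's best replies: W→B; X→B; Y→D; Z→B.
Player II's best replies: A→Z; B→W; C→Z; D→W; E→Y.
The unique mutual best reply is (B, W), giving (16, 16).
Player II earns 18 sequentially versus 16 at the Nash outcome: better off.

better off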